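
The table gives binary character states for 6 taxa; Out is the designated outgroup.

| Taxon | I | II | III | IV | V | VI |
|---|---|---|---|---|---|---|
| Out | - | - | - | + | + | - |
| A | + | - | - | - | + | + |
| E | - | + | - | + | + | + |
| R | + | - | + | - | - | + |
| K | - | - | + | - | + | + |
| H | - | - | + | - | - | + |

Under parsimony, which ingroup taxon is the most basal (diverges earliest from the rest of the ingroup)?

Character polarity is set by the outgroup: the derived state is whichever differs from the outgroup's state, so for IV, V the derived state is '-', and for the remaining characters it is '+'.
I (state '+') occurs in A and R but conflicts with the nesting implied by the other characters — most parsimoniously interpreted as homoplasy.
II: derived state '+' in E only — an autapomorphy, so it tells us nothing about relationships among taxa.
Only H, K, and R show the derived state '+' for III, supporting them as a clade.
Only A, H, K, and R show the derived state '-' for IV, supporting them as a clade.
Only H and R show the derived state '-' for V, supporting them as a clade.
VI (derived state '+') is shared by all ingroup taxa — unites the whole ingroup.
Most parsimonious ingroup topology: ((A,((R,H),K)),E).
E is sister to the clade containing all other ingroup taxa, so it is the earliest-diverging (most basal) ingroup lineage.

E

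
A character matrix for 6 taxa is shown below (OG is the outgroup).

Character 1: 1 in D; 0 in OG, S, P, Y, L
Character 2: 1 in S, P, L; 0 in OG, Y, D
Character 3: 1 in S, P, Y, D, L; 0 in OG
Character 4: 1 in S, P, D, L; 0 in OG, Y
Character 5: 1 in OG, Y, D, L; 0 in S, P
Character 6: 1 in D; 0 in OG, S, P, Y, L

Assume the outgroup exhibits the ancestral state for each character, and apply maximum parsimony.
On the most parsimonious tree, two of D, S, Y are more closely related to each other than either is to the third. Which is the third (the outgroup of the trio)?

Y

Character polarity is set by the outgroup: the derived state is whichever differs from the outgroup's state, so for Character 5 the derived state is '0', and for the remaining characters it is '1'.
Character 1: derived state '1' in D only — an autapomorphy, so it tells us nothing about relationships among taxa.
Only L, P, and S show the derived state '1' for Character 2, supporting them as a clade.
Character 3 (derived state '1') is shared by all ingroup taxa — unites the whole ingroup.
Character 4: derived state '1' in D, L, P, and S only — synapomorphy for {D, L, P, S}.
Only P and S show the derived state '0' for Character 5, supporting them as a clade.
Character 6: derived state '1' in D only — an autapomorphy, so it tells us nothing about relationships among taxa.
Most parsimonious ingroup topology: ((((S,P),L),D),Y).
S and D share a more recent common ancestor with each other than either does with Y, so Y is the least closely related of the three.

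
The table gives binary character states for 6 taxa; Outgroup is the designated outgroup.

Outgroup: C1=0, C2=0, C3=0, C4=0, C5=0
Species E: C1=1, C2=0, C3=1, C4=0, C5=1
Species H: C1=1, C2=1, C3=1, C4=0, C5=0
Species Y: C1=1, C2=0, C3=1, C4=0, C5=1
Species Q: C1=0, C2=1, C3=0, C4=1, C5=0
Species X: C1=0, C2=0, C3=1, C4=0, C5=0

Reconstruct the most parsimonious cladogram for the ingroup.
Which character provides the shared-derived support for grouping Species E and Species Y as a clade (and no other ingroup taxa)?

The outgroup has state '0' for every character, so '1' is the derived state throughout.
C1: derived state '1' in Species E, Species H, and Species Y only — synapomorphy for {Species E, Species H, Species Y}.
C2 (state '1') occurs in Species H and Species Q but conflicts with the nesting implied by the other characters — most parsimoniously interpreted as homoplasy.
Only Species E, Species H, Species X, and Species Y show the derived state '1' for C3, supporting them as a clade.
C4: derived state '1' in Species Q only — an autapomorphy, so it tells us nothing about relationships among taxa.
Only Species E and Species Y show the derived state '1' for C5, supporting them as a clade.
Most parsimonious ingroup topology: ((((Species E,Species Y),Species H),Species X),Species Q).
The clade {Species E, Species Y} is supported by C5: its derived state '1' occurs in exactly those taxa and in no other taxon (including the outgroup).

C5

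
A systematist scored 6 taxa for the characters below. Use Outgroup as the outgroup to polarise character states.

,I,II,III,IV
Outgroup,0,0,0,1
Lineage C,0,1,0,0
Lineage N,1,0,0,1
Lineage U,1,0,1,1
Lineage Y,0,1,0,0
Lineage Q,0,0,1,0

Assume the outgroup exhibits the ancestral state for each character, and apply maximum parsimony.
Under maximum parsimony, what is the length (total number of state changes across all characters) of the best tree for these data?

5

Character polarity is set by the outgroup: the derived state is whichever differs from the outgroup's state, so for IV the derived state is '0', and for the remaining characters it is '1'.
I (derived state '1') is shared by Lineage N and Lineage U — a synapomorphy uniting that clade.
II: derived state '1' in Lineage C and Lineage Y only — synapomorphy for {Lineage C, Lineage Y}.
III (state '1') occurs in Lineage Q and Lineage U but conflicts with the nesting implied by the other characters — most parsimoniously interpreted as homoplasy.
IV (derived state '0') is shared by Lineage C, Lineage Q, and Lineage Y — a synapomorphy uniting that clade.
Most parsimonious ingroup topology: (((Lineage C,Lineage Y),Lineage Q),(Lineage N,Lineage U)).
Changes per character on this tree: I: 1; II: 1; III: 2; IV: 1.
Total = 5.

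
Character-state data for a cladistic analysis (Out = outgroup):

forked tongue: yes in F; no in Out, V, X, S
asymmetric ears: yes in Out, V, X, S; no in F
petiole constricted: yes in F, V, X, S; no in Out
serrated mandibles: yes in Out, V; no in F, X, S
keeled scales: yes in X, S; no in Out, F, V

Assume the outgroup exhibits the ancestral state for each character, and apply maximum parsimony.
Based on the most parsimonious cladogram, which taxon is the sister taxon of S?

X

Character polarity is set by the outgroup: the derived state is whichever differs from the outgroup's state, so for asymmetric ears, serrated mandibles the derived state is 'no', and for the remaining characters it is 'yes'.
forked tongue (derived state 'yes') is unique to F (autapomorphy; uninformative for grouping).
asymmetric ears (derived state 'no') is unique to F (autapomorphy; uninformative for grouping).
All ingroup taxa share the derived state 'yes' for petiole constricted; it defines the ingroup but does not resolve relationships within it.
Only F, S, and X show the derived state 'no' for serrated mandibles, supporting them as a clade.
keeled scales (derived state 'yes') is shared by S and X — a synapomorphy uniting that clade.
Most parsimonious ingroup topology: ((F,(X,S)),V).
S and X form a cherry on this tree, so they are sister taxa.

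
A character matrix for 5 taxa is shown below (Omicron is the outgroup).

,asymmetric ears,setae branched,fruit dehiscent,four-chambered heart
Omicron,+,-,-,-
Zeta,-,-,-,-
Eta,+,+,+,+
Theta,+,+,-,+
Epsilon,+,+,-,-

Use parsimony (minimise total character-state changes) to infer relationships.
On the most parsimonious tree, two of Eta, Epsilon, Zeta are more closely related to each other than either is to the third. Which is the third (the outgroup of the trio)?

Character polarity is set by the outgroup: the derived state is whichever differs from the outgroup's state, so for asymmetric ears the derived state is '-', and for the remaining characters it is '+'.
asymmetric ears (derived state '-') is unique to Zeta (autapomorphy; uninformative for grouping).
setae branched: derived state '+' in Epsilon, Eta, and Theta only — synapomorphy for {Epsilon, Eta, Theta}.
fruit dehiscent: derived state '+' in Eta only — an autapomorphy, so it tells us nothing about relationships among taxa.
Only Eta and Theta show the derived state '+' for four-chambered heart, supporting them as a clade.
Most parsimonious ingroup topology: (Zeta,((Eta,Theta),Epsilon)).
Epsilon and Eta share a more recent common ancestor with each other than either does with Zeta, so Zeta is the least closely related of the three.

Zeta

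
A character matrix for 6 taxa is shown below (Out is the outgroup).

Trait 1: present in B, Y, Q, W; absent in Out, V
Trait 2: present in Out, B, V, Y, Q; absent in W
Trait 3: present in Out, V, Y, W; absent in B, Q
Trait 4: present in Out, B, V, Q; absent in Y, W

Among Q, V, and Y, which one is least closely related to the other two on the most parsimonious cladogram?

Character polarity is set by the outgroup: the derived state is whichever differs from the outgroup's state, so for Trait 2, Trait 3, Trait 4 the derived state is 'absent', and for the remaining characters it is 'present'.
Only B, Q, W, and Y show the derived state 'present' for Trait 1, supporting them as a clade.
Trait 2: derived state 'absent' in W only — an autapomorphy, so it tells us nothing about relationships among taxa.
Trait 3 (derived state 'absent') is shared by B and Q — a synapomorphy uniting that clade.
Only W and Y show the derived state 'absent' for Trait 4, supporting them as a clade.
Most parsimonious ingroup topology: (((B,Q),(Y,W)),V).
Q and Y share a more recent common ancestor with each other than either does with V, so V is the least closely related of the three.

V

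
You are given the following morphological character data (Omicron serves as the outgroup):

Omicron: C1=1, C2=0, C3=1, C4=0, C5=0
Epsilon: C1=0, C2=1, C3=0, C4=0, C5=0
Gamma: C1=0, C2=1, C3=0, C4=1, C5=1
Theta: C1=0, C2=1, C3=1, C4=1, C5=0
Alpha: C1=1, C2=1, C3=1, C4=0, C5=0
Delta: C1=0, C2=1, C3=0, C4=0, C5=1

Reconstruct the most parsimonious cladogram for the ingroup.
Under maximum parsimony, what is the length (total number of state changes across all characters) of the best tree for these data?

6

Character polarity is set by the outgroup: the derived state is whichever differs from the outgroup's state, so for C1, C3 the derived state is '0', and for the remaining characters it is '1'.
C1 (derived state '0') is shared by Delta, Epsilon, Gamma, and Theta — a synapomorphy uniting that clade.
C2 (derived state '1') is shared by all ingroup taxa — unites the whole ingroup.
Only Delta, Epsilon, and Gamma show the derived state '0' for C3, supporting them as a clade.
C4 groups Gamma and Theta, which is incompatible with the clades supported by the remaining characters; treating it as convergent (homoplasy) costs fewer steps than any alternative tree.
C5: derived state '1' in Delta and Gamma only — synapomorphy for {Delta, Gamma}.
Most parsimonious ingroup topology: (((Epsilon,(Gamma,Delta)),Theta),Alpha).
Changes per character on this tree: C1: 1; C2: 1; C3: 1; C4: 2; C5: 1.
Total = 6.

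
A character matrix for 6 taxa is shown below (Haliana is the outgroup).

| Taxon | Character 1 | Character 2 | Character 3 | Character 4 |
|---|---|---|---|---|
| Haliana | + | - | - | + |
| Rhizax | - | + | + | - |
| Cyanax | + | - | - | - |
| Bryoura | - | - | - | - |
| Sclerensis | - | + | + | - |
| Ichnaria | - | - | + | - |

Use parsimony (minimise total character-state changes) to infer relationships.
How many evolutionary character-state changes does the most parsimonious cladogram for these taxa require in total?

4

Character polarity is set by the outgroup: the derived state is whichever differs from the outgroup's state, so for Character 1, Character 4 the derived state is '-', and for the remaining characters it is '+'.
Character 1 (derived state '-') is shared by Bryoura, Ichnaria, Rhizax, and Sclerensis — a synapomorphy uniting that clade.
Only Rhizax and Sclerensis show the derived state '+' for Character 2, supporting them as a clade.
Character 3: derived state '+' in Ichnaria, Rhizax, and Sclerensis only — synapomorphy for {Ichnaria, Rhizax, Sclerensis}.
All ingroup taxa share the derived state '-' for Character 4; it defines the ingroup but does not resolve relationships within it.
Most parsimonious ingroup topology: ((((Rhizax,Sclerensis),Ichnaria),Bryoura),Cyanax).
Changes per character on this tree: Character 1: 1; Character 2: 1; Character 3: 1; Character 4: 1.
Total = 4.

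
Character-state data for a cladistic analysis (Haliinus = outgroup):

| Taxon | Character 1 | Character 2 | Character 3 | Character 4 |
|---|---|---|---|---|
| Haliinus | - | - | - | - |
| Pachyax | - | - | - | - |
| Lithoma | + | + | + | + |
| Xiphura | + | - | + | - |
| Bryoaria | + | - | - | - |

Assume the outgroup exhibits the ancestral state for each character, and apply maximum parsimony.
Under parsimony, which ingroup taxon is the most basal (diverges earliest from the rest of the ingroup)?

Pachyax

The outgroup has state '-' for every character, so '+' is the derived state throughout.
Character 1 (derived state '+') is shared by Bryoaria, Lithoma, and Xiphura — a synapomorphy uniting that clade.
Character 2: derived state '+' in Lithoma only — an autapomorphy, so it tells us nothing about relationships among taxa.
Only Lithoma and Xiphura show the derived state '+' for Character 3, supporting them as a clade.
Character 4 (derived state '+') is unique to Lithoma (autapomorphy; uninformative for grouping).
Most parsimonious ingroup topology: (Pachyax,((Lithoma,Xiphura),Bryoaria)).
Pachyax is sister to the clade containing all other ingroup taxa, so it is the earliest-diverging (most basal) ingroup lineage.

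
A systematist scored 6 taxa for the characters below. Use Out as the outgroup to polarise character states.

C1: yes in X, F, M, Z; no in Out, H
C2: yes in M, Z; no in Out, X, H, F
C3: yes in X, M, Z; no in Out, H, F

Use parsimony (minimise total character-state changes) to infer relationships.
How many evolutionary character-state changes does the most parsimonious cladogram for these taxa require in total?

3

The outgroup has state 'no' for every character, so 'yes' is the derived state throughout.
C1: derived state 'yes' in F, M, X, and Z only — synapomorphy for {F, M, X, Z}.
C2: derived state 'yes' in M and Z only — synapomorphy for {M, Z}.
Only M, X, and Z show the derived state 'yes' for C3, supporting them as a clade.
Most parsimonious ingroup topology: (((X,(M,Z)),F),H).
Changes per character on this tree: C1: 1; C2: 1; C3: 1.
Total = 3.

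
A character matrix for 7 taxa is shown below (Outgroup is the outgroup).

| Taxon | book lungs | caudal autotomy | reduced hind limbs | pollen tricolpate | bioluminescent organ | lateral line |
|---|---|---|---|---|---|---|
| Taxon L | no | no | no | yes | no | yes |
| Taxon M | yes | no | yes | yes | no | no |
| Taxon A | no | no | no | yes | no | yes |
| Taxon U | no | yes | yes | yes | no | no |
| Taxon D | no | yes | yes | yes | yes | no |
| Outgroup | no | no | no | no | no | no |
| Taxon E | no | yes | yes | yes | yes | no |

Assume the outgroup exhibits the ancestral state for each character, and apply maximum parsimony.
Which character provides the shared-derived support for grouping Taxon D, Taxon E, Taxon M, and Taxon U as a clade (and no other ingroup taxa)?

The outgroup has state 'no' for every character, so 'yes' is the derived state throughout.
book lungs: derived state 'yes' in Taxon M only — an autapomorphy, so it tells us nothing about relationships among taxa.
caudal autotomy (derived state 'yes') is shared by Taxon D, Taxon E, and Taxon U — a synapomorphy uniting that clade.
reduced hind limbs (derived state 'yes') is shared by Taxon D, Taxon E, Taxon M, and Taxon U — a synapomorphy uniting that clade.
pollen tricolpate (derived state 'yes') is shared by all ingroup taxa — unites the whole ingroup.
bioluminescent organ (derived state 'yes') is shared by Taxon D and Taxon E — a synapomorphy uniting that clade.
lateral line: derived state 'yes' in Taxon A and Taxon L only — synapomorphy for {Taxon A, Taxon L}.
Most parsimonious ingroup topology: ((((Taxon D,Taxon E),Taxon U),Taxon M),(Taxon A,Taxon L)).
The clade {Taxon D, Taxon E, Taxon M, Taxon U} is supported by reduced hind limbs: its derived state 'yes' occurs in exactly those taxa and in no other taxon (including the outgroup).

reduced hind limbs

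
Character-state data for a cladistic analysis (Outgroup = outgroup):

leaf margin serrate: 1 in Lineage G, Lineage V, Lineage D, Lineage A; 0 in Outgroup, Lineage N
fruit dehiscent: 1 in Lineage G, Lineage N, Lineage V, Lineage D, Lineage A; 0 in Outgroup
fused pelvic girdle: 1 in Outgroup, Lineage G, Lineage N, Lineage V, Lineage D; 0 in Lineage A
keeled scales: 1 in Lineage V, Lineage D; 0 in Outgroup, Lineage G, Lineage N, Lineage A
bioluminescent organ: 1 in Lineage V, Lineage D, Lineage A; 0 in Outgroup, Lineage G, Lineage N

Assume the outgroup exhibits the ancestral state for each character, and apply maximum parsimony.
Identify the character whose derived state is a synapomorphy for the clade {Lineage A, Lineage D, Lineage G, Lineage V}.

leaf margin serrate

Character polarity is set by the outgroup: the derived state is whichever differs from the outgroup's state, so for fused pelvic girdle the derived state is '0', and for the remaining characters it is '1'.
leaf margin serrate: derived state '1' in Lineage A, Lineage D, Lineage G, and Lineage V only — synapomorphy for {Lineage A, Lineage D, Lineage G, Lineage V}.
fruit dehiscent (derived state '1') is shared by all ingroup taxa — unites the whole ingroup.
fused pelvic girdle: derived state '0' in Lineage A only — an autapomorphy, so it tells us nothing about relationships among taxa.
Only Lineage D and Lineage V show the derived state '1' for keeled scales, supporting them as a clade.
Only Lineage A, Lineage D, and Lineage V show the derived state '1' for bioluminescent organ, supporting them as a clade.
Most parsimonious ingroup topology: ((Lineage G,((Lineage V,Lineage D),Lineage A)),Lineage N).
The clade {Lineage A, Lineage D, Lineage G, Lineage V} is supported by leaf margin serrate: its derived state '1' occurs in exactly those taxa and in no other taxon (including the outgroup).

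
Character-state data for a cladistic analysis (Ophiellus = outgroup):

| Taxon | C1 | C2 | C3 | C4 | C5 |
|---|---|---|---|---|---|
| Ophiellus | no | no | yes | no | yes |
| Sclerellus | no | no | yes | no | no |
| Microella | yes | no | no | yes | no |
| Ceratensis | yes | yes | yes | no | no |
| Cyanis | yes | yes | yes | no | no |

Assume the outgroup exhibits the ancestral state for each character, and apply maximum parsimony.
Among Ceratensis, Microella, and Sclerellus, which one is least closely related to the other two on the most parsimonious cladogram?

Character polarity is set by the outgroup: the derived state is whichever differs from the outgroup's state, so for C3, C5 the derived state is 'no', and for the remaining characters it is 'yes'.
Only Ceratensis, Cyanis, and Microella show the derived state 'yes' for C1, supporting them as a clade.
C2: derived state 'yes' in Ceratensis and Cyanis only — synapomorphy for {Ceratensis, Cyanis}.
C3 (derived state 'no') is unique to Microella (autapomorphy; uninformative for grouping).
C4: derived state 'yes' in Microella only — an autapomorphy, so it tells us nothing about relationships among taxa.
All ingroup taxa share the derived state 'no' for C5; it defines the ingroup but does not resolve relationships within it.
Most parsimonious ingroup topology: (((Ceratensis,Cyanis),Microella),Sclerellus).
Ceratensis and Microella share a more recent common ancestor with each other than either does with Sclerellus, so Sclerellus is the least closely related of the three.

Sclerellus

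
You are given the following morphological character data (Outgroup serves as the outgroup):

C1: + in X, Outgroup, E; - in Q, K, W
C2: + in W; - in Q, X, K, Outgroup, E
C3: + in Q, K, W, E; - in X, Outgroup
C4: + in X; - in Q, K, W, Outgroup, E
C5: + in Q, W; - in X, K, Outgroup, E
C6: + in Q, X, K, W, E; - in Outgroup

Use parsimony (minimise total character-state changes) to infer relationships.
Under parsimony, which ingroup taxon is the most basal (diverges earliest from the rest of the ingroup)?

X

Character polarity is set by the outgroup: the derived state is whichever differs from the outgroup's state, so for C1 the derived state is '-', and for the remaining characters it is '+'.
Only K, Q, and W show the derived state '-' for C1, supporting them as a clade.
C2: derived state '+' in W only — an autapomorphy, so it tells us nothing about relationships among taxa.
C3: derived state '+' in E, K, Q, and W only — synapomorphy for {E, K, Q, W}.
C4 (derived state '+') is unique to X (autapomorphy; uninformative for grouping).
Only Q and W show the derived state '+' for C5, supporting them as a clade.
C6 (derived state '+') is shared by all ingroup taxa — unites the whole ingroup.
Most parsimonious ingroup topology: (X,(E,((W,Q),K))).
X is sister to the clade containing all other ingroup taxa, so it is the earliest-diverging (most basal) ingroup lineage.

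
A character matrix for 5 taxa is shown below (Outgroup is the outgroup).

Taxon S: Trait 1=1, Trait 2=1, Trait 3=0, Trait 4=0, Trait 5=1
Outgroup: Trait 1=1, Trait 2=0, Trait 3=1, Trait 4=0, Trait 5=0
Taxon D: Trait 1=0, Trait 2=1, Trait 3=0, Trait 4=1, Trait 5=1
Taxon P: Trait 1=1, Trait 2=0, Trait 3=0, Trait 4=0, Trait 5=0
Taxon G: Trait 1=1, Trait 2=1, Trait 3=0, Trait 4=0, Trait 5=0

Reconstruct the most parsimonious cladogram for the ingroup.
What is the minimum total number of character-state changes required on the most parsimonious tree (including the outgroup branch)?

5

Character polarity is set by the outgroup: the derived state is whichever differs from the outgroup's state, so for Trait 1, Trait 3 the derived state is '0', and for the remaining characters it is '1'.
Trait 1 (derived state '0') is unique to Taxon D (autapomorphy; uninformative for grouping).
Trait 2 (derived state '1') is shared by Taxon D, Taxon G, and Taxon S — a synapomorphy uniting that clade.
Trait 3 (derived state '0') is shared by all ingroup taxa — unites the whole ingroup.
Trait 4: derived state '1' in Taxon D only — an autapomorphy, so it tells us nothing about relationships among taxa.
Only Taxon D and Taxon S show the derived state '1' for Trait 5, supporting them as a clade.
Most parsimonious ingroup topology: (((Taxon D,Taxon S),Taxon G),Taxon P).
Changes per character on this tree: Trait 1: 1; Trait 2: 1; Trait 3: 1; Trait 4: 1; Trait 5: 1.
Total = 5.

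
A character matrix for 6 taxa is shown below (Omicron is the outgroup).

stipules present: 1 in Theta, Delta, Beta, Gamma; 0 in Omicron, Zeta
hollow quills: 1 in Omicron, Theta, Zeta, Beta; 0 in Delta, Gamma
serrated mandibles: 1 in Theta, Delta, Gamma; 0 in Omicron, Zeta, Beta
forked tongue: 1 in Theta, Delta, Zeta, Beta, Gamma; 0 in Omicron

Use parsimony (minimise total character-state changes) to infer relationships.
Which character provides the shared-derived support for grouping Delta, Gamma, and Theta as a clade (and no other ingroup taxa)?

Character polarity is set by the outgroup: the derived state is whichever differs from the outgroup's state, so for hollow quills the derived state is '0', and for the remaining characters it is '1'.
Only Beta, Delta, Gamma, and Theta show the derived state '1' for stipules present, supporting them as a clade.
hollow quills (derived state '0') is shared by Delta and Gamma — a synapomorphy uniting that clade.
serrated mandibles (derived state '1') is shared by Delta, Gamma, and Theta — a synapomorphy uniting that clade.
All ingroup taxa share the derived state '1' for forked tongue; it defines the ingroup but does not resolve relationships within it.
Most parsimonious ingroup topology: (((Theta,(Delta,Gamma)),Beta),Zeta).
The clade {Delta, Gamma, Theta} is supported by serrated mandibles: its derived state '1' occurs in exactly those taxa and in no other taxon (including the outgroup).

serrated mandibles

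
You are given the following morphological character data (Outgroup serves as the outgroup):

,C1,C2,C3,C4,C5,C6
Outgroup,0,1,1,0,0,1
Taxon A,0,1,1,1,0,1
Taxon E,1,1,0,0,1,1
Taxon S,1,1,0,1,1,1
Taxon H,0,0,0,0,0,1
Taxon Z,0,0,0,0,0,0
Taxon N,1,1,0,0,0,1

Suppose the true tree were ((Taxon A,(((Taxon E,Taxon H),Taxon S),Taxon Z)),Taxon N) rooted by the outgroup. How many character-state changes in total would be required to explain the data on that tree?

12

Map each character onto ((Taxon A,(((Taxon E,Taxon H),Taxon S),Taxon Z)),Taxon N) (rooted by Outgroup) and count the minimum state changes it requires (Fitch parsimony):
C1: 3; C2: 2; C3: 2; C4: 2; C5: 2; C6: 1.
Total tree length = 12.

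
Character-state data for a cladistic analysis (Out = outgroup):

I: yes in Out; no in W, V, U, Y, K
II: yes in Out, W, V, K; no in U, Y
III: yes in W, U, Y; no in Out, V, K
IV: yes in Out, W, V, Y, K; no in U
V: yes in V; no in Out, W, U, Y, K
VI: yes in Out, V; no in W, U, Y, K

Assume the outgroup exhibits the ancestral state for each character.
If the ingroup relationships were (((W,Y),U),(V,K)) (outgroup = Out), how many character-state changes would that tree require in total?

Map each character onto (((W,Y),U),(V,K)) (rooted by Out) and count the minimum state changes it requires (Fitch parsimony):
I: 1; II: 2; III: 1; IV: 1; V: 1; VI: 2.
Total tree length = 8.

8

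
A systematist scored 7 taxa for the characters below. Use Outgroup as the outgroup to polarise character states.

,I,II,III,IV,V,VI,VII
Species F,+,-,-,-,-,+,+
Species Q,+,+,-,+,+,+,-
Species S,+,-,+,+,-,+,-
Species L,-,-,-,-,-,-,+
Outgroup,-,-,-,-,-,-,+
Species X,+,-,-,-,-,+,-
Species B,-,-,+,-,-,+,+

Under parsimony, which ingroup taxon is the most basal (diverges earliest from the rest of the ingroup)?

Species L

Character polarity is set by the outgroup: the derived state is whichever differs from the outgroup's state, so for VII the derived state is '-', and for the remaining characters it is '+'.
Only Species F, Species Q, Species S, and Species X show the derived state '+' for I, supporting them as a clade.
II (derived state '+') is unique to Species Q (autapomorphy; uninformative for grouping).
III groups Species B and Species S, which is incompatible with the clades supported by the remaining characters; treating it as convergent (homoplasy) costs fewer steps than any alternative tree.
IV: derived state '+' in Species Q and Species S only — synapomorphy for {Species Q, Species S}.
V: derived state '+' in Species Q only — an autapomorphy, so it tells us nothing about relationships among taxa.
Only Species B, Species F, Species Q, Species S, and Species X show the derived state '+' for VI, supporting them as a clade.
VII (derived state '-') is shared by Species Q, Species S, and Species X — a synapomorphy uniting that clade.
Most parsimonious ingroup topology: (((((Species Q,Species S),Species X),Species F),Species B),Species L).
Species L is sister to the clade containing all other ingroup taxa, so it is the earliest-diverging (most basal) ingroup lineage.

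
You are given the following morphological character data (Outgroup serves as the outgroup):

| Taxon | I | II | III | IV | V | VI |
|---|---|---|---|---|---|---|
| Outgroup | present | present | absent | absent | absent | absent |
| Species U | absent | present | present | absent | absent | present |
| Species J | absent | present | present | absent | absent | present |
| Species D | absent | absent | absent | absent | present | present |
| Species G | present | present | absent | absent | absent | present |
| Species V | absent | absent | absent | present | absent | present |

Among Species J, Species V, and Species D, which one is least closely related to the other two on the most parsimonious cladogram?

Character polarity is set by the outgroup: the derived state is whichever differs from the outgroup's state, so for I, II the derived state is 'absent', and for the remaining characters it is 'present'.
Only Species D, Species J, Species U, and Species V show the derived state 'absent' for I, supporting them as a clade.
Only Species D and Species V show the derived state 'absent' for II, supporting them as a clade.
Only Species J and Species U show the derived state 'present' for III, supporting them as a clade.
IV (derived state 'present') is unique to Species V (autapomorphy; uninformative for grouping).
V: derived state 'present' in Species D only — an autapomorphy, so it tells us nothing about relationships among taxa.
All ingroup taxa share the derived state 'present' for VI; it defines the ingroup but does not resolve relationships within it.
Most parsimonious ingroup topology: (((Species U,Species J),(Species D,Species V)),Species G).
Species V and Species D share a more recent common ancestor with each other than either does with Species J, so Species J is the least closely related of the three.

Species J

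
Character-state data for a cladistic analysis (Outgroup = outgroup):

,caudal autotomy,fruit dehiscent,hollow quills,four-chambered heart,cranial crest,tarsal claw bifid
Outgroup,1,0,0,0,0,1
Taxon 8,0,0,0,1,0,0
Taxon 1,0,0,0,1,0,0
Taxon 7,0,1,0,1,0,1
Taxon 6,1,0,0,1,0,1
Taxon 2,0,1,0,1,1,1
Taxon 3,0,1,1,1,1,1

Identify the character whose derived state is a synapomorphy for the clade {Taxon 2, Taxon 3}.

Character polarity is set by the outgroup: the derived state is whichever differs from the outgroup's state, so for caudal autotomy, tarsal claw bifid the derived state is '0', and for the remaining characters it is '1'.
Only Taxon 1, Taxon 2, Taxon 3, Taxon 7, and Taxon 8 show the derived state '0' for caudal autotomy, supporting them as a clade.
fruit dehiscent: derived state '1' in Taxon 2, Taxon 3, and Taxon 7 only — synapomorphy for {Taxon 2, Taxon 3, Taxon 7}.
hollow quills (derived state '1') is unique to Taxon 3 (autapomorphy; uninformative for grouping).
four-chambered heart (derived state '1') is shared by all ingroup taxa — unites the whole ingroup.
cranial crest: derived state '1' in Taxon 2 and Taxon 3 only — synapomorphy for {Taxon 2, Taxon 3}.
tarsal claw bifid (derived state '0') is shared by Taxon 1 and Taxon 8 — a synapomorphy uniting that clade.
Most parsimonious ingroup topology: (((Taxon 8,Taxon 1),(Taxon 7,(Taxon 2,Taxon 3))),Taxon 6).
The clade {Taxon 2, Taxon 3} is supported by cranial crest: its derived state '1' occurs in exactly those taxa and in no other taxon (including the outgroup).

cranial crest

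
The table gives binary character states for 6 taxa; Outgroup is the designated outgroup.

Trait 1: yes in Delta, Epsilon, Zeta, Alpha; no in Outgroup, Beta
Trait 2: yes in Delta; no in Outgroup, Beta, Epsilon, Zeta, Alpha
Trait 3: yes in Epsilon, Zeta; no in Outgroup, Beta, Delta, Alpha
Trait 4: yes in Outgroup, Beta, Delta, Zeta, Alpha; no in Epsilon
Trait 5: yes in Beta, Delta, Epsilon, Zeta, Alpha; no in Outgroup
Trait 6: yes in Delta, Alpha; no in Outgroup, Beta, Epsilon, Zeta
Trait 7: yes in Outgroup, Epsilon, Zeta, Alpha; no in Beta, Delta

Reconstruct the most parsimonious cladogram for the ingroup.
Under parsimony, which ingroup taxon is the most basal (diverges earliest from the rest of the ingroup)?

Beta

Character polarity is set by the outgroup: the derived state is whichever differs from the outgroup's state, so for Trait 4, Trait 7 the derived state is 'no', and for the remaining characters it is 'yes'.
Only Alpha, Delta, Epsilon, and Zeta show the derived state 'yes' for Trait 1, supporting them as a clade.
Trait 2: derived state 'yes' in Delta only — an autapomorphy, so it tells us nothing about relationships among taxa.
Trait 3: derived state 'yes' in Epsilon and Zeta only — synapomorphy for {Epsilon, Zeta}.
Trait 4: derived state 'no' in Epsilon only — an autapomorphy, so it tells us nothing about relationships among taxa.
All ingroup taxa share the derived state 'yes' for Trait 5; it defines the ingroup but does not resolve relationships within it.
Trait 6 (derived state 'yes') is shared by Alpha and Delta — a synapomorphy uniting that clade.
Trait 7 (state 'no') occurs in Beta and Delta but conflicts with the nesting implied by the other characters — most parsimoniously interpreted as homoplasy.
Most parsimonious ingroup topology: (Beta,((Delta,Alpha),(Epsilon,Zeta))).
Beta is sister to the clade containing all other ingroup taxa, so it is the earliest-diverging (most basal) ingroup lineage.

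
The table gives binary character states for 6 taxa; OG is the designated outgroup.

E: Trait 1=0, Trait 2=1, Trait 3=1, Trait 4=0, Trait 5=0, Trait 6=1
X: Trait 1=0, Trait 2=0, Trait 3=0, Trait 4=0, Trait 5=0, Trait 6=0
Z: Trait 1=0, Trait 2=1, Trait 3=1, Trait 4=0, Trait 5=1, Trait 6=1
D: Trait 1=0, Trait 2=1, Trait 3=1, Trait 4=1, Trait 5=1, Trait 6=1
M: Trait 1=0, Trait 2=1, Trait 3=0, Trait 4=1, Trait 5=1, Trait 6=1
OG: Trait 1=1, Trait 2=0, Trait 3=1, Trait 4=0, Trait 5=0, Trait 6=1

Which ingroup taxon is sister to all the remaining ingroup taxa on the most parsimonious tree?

X

Character polarity is set by the outgroup: the derived state is whichever differs from the outgroup's state, so for Trait 1, Trait 3, Trait 6 the derived state is '0', and for the remaining characters it is '1'.
All ingroup taxa share the derived state '0' for Trait 1; it defines the ingroup but does not resolve relationships within it.
Trait 2: derived state '1' in D, E, M, and Z only — synapomorphy for {D, E, M, Z}.
Trait 3 groups M and X, which is incompatible with the clades supported by the remaining characters; treating it as convergent (homoplasy) costs fewer steps than any alternative tree.
Trait 4: derived state '1' in D and M only — synapomorphy for {D, M}.
Trait 5 (derived state '1') is shared by D, M, and Z — a synapomorphy uniting that clade.
Trait 6 (derived state '0') is unique to X (autapomorphy; uninformative for grouping).
Most parsimonious ingroup topology: ((E,(Z,(M,D))),X).
X is sister to the clade containing all other ingroup taxa, so it is the earliest-diverging (most basal) ingroup lineage.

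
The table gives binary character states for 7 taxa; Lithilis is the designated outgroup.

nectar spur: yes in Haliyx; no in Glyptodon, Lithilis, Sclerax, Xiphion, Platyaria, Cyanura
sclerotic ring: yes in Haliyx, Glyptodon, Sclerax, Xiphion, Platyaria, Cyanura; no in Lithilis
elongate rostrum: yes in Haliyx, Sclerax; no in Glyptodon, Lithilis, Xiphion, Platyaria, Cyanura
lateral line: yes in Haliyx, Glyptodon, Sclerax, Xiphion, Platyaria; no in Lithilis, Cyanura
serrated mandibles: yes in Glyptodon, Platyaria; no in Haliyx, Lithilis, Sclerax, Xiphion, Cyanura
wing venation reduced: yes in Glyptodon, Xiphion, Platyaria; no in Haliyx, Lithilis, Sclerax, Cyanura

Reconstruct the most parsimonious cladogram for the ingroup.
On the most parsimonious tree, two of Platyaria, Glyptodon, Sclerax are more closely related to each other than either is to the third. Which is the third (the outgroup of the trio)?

The outgroup has state 'no' for every character, so 'yes' is the derived state throughout.
nectar spur (derived state 'yes') is unique to Haliyx (autapomorphy; uninformative for grouping).
sclerotic ring (derived state 'yes') is shared by all ingroup taxa — unites the whole ingroup.
Only Haliyx and Sclerax show the derived state 'yes' for elongate rostrum, supporting them as a clade.
lateral line (derived state 'yes') is shared by Glyptodon, Haliyx, Platyaria, Sclerax, and Xiphion — a synapomorphy uniting that clade.
serrated mandibles (derived state 'yes') is shared by Glyptodon and Platyaria — a synapomorphy uniting that clade.
Only Glyptodon, Platyaria, and Xiphion show the derived state 'yes' for wing venation reduced, supporting them as a clade.
Most parsimonious ingroup topology: ((((Glyptodon,Platyaria),Xiphion),(Haliyx,Sclerax)),Cyanura).
Glyptodon and Platyaria share a more recent common ancestor with each other than either does with Sclerax, so Sclerax is the least closely related of the three.

Sclerax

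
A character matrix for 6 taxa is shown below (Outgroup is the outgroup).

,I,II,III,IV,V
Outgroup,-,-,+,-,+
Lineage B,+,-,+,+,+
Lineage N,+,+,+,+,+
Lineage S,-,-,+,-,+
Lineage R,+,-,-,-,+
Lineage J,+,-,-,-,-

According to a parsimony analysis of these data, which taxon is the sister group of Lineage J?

Lineage R

Character polarity is set by the outgroup: the derived state is whichever differs from the outgroup's state, so for III, V the derived state is '-', and for the remaining characters it is '+'.
Only Lineage B, Lineage J, Lineage N, and Lineage R show the derived state '+' for I, supporting them as a clade.
II (derived state '+') is unique to Lineage N (autapomorphy; uninformative for grouping).
III (derived state '-') is shared by Lineage J and Lineage R — a synapomorphy uniting that clade.
IV: derived state '+' in Lineage B and Lineage N only — synapomorphy for {Lineage B, Lineage N}.
V (derived state '-') is unique to Lineage J (autapomorphy; uninformative for grouping).
Most parsimonious ingroup topology: (((Lineage B,Lineage N),(Lineage R,Lineage J)),Lineage S).
Lineage J and Lineage R form a cherry on this tree, so they are sister taxa.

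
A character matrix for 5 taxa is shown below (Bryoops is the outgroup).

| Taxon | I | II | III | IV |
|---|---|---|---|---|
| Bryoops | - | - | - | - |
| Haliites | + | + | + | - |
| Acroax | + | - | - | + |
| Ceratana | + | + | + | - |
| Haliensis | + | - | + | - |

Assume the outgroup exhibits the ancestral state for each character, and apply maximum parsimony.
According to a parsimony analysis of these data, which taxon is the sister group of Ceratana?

Haliites

The outgroup has state '-' for every character, so '+' is the derived state throughout.
All ingroup taxa share the derived state '+' for I; it defines the ingroup but does not resolve relationships within it.
II: derived state '+' in Ceratana and Haliites only — synapomorphy for {Ceratana, Haliites}.
III: derived state '+' in Ceratana, Haliensis, and Haliites only — synapomorphy for {Ceratana, Haliensis, Haliites}.
IV (derived state '+') is unique to Acroax (autapomorphy; uninformative for grouping).
Most parsimonious ingroup topology: (((Haliites,Ceratana),Haliensis),Acroax).
Ceratana and Haliites form a cherry on this tree, so they are sister taxa.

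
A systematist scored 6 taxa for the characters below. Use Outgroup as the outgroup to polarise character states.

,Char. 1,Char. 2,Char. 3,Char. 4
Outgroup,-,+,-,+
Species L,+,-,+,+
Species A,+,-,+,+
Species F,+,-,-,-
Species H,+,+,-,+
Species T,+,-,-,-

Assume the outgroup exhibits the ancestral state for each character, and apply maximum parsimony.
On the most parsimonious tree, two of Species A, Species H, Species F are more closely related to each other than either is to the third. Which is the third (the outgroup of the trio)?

Character polarity is set by the outgroup: the derived state is whichever differs from the outgroup's state, so for Char. 2, Char. 4 the derived state is '-', and for the remaining characters it is '+'.
Char. 1 (derived state '+') is shared by all ingroup taxa — unites the whole ingroup.
Char. 2: derived state '-' in Species A, Species F, Species L, and Species T only — synapomorphy for {Species A, Species F, Species L, Species T}.
Char. 3 (derived state '+') is shared by Species A and Species L — a synapomorphy uniting that clade.
Char. 4 (derived state '-') is shared by Species F and Species T — a synapomorphy uniting that clade.
Most parsimonious ingroup topology: (((Species L,Species A),(Species F,Species T)),Species H).
Species A and Species F share a more recent common ancestor with each other than either does with Species H, so Species H is the least closely related of the three.

Species H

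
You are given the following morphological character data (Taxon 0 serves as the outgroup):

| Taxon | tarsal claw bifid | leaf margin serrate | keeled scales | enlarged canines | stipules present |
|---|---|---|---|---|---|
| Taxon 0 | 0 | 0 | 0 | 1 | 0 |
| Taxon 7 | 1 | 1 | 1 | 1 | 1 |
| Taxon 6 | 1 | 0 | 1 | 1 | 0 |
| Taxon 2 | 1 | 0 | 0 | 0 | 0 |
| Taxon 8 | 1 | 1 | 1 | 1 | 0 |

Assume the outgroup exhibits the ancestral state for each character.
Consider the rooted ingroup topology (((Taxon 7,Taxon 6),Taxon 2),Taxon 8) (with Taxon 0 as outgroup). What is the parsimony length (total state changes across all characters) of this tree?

Map each character onto (((Taxon 7,Taxon 6),Taxon 2),Taxon 8) (rooted by Taxon 0) and count the minimum state changes it requires (Fitch parsimony):
tarsal claw bifid: 1; leaf margin serrate: 2; keeled scales: 2; enlarged canines: 1; stipules present: 1.
Total tree length = 7.

7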